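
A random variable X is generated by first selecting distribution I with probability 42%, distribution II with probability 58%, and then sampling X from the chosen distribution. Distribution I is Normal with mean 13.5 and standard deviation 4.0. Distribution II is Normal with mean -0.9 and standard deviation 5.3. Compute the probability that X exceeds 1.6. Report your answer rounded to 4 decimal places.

Conditional on each component, P(X > 1.6): I: 0.998535; II: 0.318571.
By total probability, P(X > 1.6) = 0.42·0.998535 + 0.58·0.318571 = 0.604156.

0.6042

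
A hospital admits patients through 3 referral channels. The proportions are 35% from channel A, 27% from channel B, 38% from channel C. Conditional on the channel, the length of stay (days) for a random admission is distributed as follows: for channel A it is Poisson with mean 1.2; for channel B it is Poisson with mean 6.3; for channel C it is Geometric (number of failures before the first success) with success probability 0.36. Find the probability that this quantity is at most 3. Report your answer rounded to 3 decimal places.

Conditional on each channel, P(X ≤ 3): A: 0.966231; B: 0.126374; C: 0.832228.
By total probability, P(X ≤ 3) = 0.35·0.966231 + 0.27·0.126374 + 0.38·0.832228 = 0.688548.

0.689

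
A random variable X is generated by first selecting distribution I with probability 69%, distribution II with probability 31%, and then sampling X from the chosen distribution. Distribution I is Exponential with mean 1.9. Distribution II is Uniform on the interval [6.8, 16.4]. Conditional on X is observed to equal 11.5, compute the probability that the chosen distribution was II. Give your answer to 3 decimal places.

Likelihoods f(11.5 | ·): I: 0.00123772; II: 0.104167.
Posterior ∝ prior × likelihood. Numerator for II: 0.31·0.104167 = 0.0322917.
Normalizing constant: 0.69·0.00123772 + 0.31·0.104167 = 0.0331457.
P(II | observation) = 0.0322917 / 0.0331457 = 0.974234.

0.974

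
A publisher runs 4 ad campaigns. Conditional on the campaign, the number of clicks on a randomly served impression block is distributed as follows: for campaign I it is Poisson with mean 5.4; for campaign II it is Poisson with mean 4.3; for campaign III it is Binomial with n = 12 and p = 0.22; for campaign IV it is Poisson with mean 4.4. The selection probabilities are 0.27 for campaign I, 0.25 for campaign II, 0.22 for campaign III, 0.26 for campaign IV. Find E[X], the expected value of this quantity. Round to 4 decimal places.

Component means — I: 5.4; II: 4.3; III: 2.64; IV: 4.4.
E[X] = 0.27·5.4 + 0.25·4.3 + 0.22·2.64 + 0.26·4.4 = 4.2578.

4.2578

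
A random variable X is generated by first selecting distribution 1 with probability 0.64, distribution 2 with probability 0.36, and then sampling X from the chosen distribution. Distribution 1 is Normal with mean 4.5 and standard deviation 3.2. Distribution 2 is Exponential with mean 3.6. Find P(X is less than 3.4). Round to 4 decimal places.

0.4539

Conditional on each component, P(X < 3.4): 1: 0.365517; 2: 0.611104.
By total probability, P(X < 3.4) = 0.64·0.365517 + 0.36·0.611104 = 0.453929.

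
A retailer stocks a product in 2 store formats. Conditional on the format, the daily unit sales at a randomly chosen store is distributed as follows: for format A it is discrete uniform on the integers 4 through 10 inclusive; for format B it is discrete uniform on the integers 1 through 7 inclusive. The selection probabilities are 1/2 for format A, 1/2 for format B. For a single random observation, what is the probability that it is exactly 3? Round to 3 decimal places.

0.071

Conditional on each format, P(X = 3): A: 0; B: 0.142857.
By total probability, P(X = 3) = 0.5·0 + 0.5·0.142857 = 0.0714286.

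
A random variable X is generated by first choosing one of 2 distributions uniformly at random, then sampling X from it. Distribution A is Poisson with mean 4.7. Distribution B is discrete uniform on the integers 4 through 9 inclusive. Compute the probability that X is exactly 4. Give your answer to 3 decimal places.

0.176

Conditional on each component, P(X = 4): A: 0.184925; B: 0.166667.
By total probability, P(X = 4) = 0.5·0.184925 + 0.5·0.166667 = 0.175796.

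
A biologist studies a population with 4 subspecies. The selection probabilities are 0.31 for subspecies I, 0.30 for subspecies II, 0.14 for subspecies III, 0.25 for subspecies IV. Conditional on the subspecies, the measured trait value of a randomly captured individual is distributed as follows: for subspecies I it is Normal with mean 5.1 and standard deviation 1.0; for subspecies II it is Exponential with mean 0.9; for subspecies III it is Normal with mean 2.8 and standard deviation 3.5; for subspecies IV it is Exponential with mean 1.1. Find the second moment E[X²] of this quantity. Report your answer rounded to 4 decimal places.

For each component E[X²] = Var + (mean)², giving I: 27.01; II: 1.62; III: 20.09; IV: 2.42.
Overall E[X²] = 0.31·27.01 + 0.3·1.62 + 0.14·20.09 + 0.25·2.42 = 12.2767.

12.2767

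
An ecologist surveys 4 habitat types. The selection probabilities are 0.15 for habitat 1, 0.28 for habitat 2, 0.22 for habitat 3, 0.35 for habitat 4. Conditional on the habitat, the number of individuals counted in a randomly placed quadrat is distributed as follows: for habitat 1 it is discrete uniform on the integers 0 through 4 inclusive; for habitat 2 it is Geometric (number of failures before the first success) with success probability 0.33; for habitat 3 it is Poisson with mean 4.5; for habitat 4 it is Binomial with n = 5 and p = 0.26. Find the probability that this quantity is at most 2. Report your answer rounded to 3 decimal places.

Conditional on each habitat, P(X ≤ 2): 1: 0.6; 2: 0.699237; 3: 0.173578; 4: 0.885658.
By total probability, P(X ≤ 2) = 0.15·0.6 + 0.28·0.699237 + 0.22·0.173578 + 0.35·0.885658 = 0.633954.

0.634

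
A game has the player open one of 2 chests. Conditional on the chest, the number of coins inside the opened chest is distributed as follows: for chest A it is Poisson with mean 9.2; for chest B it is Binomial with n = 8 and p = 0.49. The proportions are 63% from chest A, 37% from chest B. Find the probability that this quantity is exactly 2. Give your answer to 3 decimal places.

0.046

Conditional on each chest, P(X = 2): A: 0.00427599; B: 0.118296.
By total probability, P(X = 2) = 0.63·0.00427599 + 0.37·0.118296 = 0.0464635.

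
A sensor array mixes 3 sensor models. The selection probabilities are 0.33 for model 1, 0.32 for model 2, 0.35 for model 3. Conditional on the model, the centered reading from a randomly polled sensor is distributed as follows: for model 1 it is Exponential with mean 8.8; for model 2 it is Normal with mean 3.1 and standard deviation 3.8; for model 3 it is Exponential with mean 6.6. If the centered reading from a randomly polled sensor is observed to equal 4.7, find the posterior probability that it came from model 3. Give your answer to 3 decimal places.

0.330

Likelihoods f(4.7 | ·): 1: 0.0666139; 2: 0.0960792; 3: 0.0743337.
Posterior ∝ prior × likelihood. Numerator for 3: 0.35·0.0743337 = 0.0260168.
Normalizing constant: 0.33·0.0666139 + 0.32·0.0960792 + 0.35·0.0743337 = 0.0787447.
P(3 | observation) = 0.0260168 / 0.0787447 = 0.330394.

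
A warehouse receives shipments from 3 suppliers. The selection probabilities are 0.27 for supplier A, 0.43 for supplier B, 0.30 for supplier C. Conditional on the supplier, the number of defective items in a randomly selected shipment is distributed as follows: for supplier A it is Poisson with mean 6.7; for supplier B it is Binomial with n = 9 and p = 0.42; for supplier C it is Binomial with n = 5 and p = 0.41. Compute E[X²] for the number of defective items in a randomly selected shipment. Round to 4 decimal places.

For each component E[X²] = Var + (mean)², giving A: 51.59; B: 16.4808; C: 5.412.
Overall E[X²] = 0.27·51.59 + 0.43·16.4808 + 0.3·5.412 = 22.6396.

22.6396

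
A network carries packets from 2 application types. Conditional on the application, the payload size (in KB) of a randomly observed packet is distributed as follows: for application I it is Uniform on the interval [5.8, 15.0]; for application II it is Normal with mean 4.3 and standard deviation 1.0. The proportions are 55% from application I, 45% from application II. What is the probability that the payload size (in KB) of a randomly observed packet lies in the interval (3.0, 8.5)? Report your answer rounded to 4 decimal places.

Conditional on each application, P(3.0 < X < 8.5): I: 0.293478; II: 0.903186.
By total probability, P(3.0 < X < 8.5) = 0.55·0.293478 + 0.45·0.903186 = 0.567847.

0.5678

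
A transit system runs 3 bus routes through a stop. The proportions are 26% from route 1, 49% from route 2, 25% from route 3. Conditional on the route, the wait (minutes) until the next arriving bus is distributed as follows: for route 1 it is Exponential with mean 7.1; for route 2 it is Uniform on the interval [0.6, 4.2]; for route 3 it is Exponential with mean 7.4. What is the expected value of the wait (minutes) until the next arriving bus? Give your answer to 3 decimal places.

4.872

Component means — 1: 7.1; 2: 2.4; 3: 7.4.
E[X] = 0.26·7.1 + 0.49·2.4 + 0.25·7.4 = 4.872.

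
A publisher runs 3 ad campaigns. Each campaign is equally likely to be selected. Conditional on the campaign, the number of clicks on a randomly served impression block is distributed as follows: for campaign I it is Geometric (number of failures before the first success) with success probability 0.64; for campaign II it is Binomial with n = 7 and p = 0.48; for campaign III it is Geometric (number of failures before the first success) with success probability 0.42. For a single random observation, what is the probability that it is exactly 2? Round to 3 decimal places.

Conditional on each campaign, P(X = 2): I: 0.082944; II: 0.183958; III: 0.141288.
By total probability, P(X = 2) = 0.333333·0.082944 + 0.333333·0.183958 + 0.333333·0.141288 = 0.136063.

0.136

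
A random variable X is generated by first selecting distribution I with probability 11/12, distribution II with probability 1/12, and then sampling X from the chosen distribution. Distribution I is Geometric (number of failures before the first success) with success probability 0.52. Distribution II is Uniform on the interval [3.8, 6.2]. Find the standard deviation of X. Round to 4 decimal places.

1.7137

Per component, I: μ=0.923077, E[X²]=2.62722; II: μ=5, E[X²]=25.48.
E[X] = 0.916667·0.923077 + 0.0833333·5 = 1.26282.
E[X²] = 0.916667·2.62722 + 0.0833333·25.48 = 4.53162.
Var(X) = E[X²] − (E[X])² = 4.53162 − 1.59472 = 2.9369.
SD(X) = √2.9369 = 1.71374.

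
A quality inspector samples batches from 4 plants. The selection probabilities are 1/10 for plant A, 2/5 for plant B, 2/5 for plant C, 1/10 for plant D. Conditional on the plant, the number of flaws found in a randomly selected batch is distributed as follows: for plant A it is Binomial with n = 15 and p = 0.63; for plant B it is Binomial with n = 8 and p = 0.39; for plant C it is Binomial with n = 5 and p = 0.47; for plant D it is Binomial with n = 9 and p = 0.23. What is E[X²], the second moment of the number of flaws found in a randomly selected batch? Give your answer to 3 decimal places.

For each component E[X²] = Var + (mean)², giving A: 92.799; B: 11.6376; C: 6.768; D: 5.8788.
Overall E[X²] = 0.1·92.799 + 0.4·11.6376 + 0.4·6.768 + 0.1·5.8788 = 17.23.

17.230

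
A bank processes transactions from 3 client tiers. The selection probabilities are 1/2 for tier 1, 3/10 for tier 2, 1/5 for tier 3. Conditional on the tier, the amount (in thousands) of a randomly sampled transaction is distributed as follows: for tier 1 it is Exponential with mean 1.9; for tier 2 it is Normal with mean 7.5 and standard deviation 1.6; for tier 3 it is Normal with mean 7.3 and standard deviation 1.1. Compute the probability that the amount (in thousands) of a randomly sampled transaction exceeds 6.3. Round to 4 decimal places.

0.4138

Conditional on each tier, P(X > 6.3): 1: 0.0363054; 2: 0.773373; 3: 0.818349.
By total probability, P(X > 6.3) = 0.5·0.0363054 + 0.3·0.773373 + 0.2·0.818349 = 0.413834.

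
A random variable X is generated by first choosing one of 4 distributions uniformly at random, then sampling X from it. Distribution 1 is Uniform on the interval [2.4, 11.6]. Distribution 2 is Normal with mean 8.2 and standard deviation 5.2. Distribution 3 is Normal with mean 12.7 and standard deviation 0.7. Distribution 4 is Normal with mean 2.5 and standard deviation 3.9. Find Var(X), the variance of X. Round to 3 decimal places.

25.633

Per component, 1: μ=7, E[X²]=56.0533; 2: μ=8.2, E[X²]=94.28; 3: μ=12.7, E[X²]=161.78; 4: μ=2.5, E[X²]=21.46.
E[X] = 0.25·7 + 0.25·8.2 + 0.25·12.7 + 0.25·2.5 = 7.6.
E[X²] = 0.25·56.0533 + 0.25·94.28 + 0.25·161.78 + 0.25·21.46 = 83.3933.
Var(X) = E[X²] − (E[X])² = 83.3933 − 57.76 = 25.6333.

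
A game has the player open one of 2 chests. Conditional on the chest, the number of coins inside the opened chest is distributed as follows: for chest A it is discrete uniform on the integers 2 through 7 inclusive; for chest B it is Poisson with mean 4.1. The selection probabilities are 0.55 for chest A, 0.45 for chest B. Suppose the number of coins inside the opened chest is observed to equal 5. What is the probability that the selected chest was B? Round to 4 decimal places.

Likelihoods P(X=5 | ·): A: 0.166667; B: 0.160004.
Posterior ∝ prior × likelihood. Numerator for B: 0.45·0.160004 = 0.0720018.
Normalizing constant: 0.55·0.166667 + 0.45·0.160004 = 0.163668.
P(B | observation) = 0.0720018 / 0.163668 = 0.439925.

0.4399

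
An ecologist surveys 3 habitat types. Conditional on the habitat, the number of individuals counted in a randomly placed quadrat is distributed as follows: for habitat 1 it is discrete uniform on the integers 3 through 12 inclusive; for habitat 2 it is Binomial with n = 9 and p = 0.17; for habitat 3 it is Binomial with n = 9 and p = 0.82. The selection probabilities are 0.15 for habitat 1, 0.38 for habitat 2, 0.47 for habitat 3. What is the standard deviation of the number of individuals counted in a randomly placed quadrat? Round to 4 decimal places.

3.2387

Per component, 1: μ=7.5, E[X²]=64.5; 2: μ=1.53, E[X²]=3.6108; 3: μ=7.38, E[X²]=55.7928.
E[X] = 0.15·7.5 + 0.38·1.53 + 0.47·7.38 = 5.175.
E[X²] = 0.15·64.5 + 0.38·3.6108 + 0.47·55.7928 = 37.2697.
Var(X) = E[X²] − (E[X])² = 37.2697 − 26.7806 = 10.4891.
SD(X) = √10.4891 = 3.23869.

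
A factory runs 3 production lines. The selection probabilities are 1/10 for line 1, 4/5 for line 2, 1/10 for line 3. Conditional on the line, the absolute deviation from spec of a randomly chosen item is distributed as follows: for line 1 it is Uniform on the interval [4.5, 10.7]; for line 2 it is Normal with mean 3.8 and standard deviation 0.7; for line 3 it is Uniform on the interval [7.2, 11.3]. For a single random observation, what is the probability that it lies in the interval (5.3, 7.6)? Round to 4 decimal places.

0.0597

Conditional on each line, P(5.3 < X < 7.6): 1: 0.370968; 2: 0.0160623; 3: 0.097561.
By total probability, P(5.3 < X < 7.6) = 0.1·0.370968 + 0.8·0.0160623 + 0.1·0.097561 = 0.0597027.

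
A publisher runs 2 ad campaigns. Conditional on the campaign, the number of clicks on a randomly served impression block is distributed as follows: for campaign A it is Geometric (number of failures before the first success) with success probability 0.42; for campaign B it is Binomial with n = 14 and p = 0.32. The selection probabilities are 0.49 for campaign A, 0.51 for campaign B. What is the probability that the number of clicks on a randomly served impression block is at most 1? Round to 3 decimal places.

Conditional on each campaign, P(X ≤ 1): A: 0.6636; B: 0.0342977.
By total probability, P(X ≤ 1) = 0.49·0.6636 + 0.51·0.0342977 = 0.342656.

0.343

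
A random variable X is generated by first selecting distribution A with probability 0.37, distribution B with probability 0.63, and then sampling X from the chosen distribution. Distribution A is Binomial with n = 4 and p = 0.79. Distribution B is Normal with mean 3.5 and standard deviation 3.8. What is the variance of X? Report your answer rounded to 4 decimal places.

Per component, A: μ=3.16, E[X²]=10.6492; B: μ=3.5, E[X²]=26.69.
E[X] = 0.37·3.16 + 0.63·3.5 = 3.3742.
E[X²] = 0.37·10.6492 + 0.63·26.69 = 20.7549.
Var(X) = E[X²] − (E[X])² = 20.7549 − 11.3852 = 9.36968.

9.3697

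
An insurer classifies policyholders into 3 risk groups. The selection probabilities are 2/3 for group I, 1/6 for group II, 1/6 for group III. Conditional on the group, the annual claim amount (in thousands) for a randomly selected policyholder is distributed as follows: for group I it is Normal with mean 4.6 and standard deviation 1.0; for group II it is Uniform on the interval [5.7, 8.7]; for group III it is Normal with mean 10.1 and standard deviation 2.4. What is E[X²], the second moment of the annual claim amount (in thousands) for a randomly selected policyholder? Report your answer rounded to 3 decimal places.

41.500

For each component E[X²] = Var + (mean)², giving I: 22.16; II: 52.59; III: 107.77.
Overall E[X²] = 0.666667·22.16 + 0.166667·52.59 + 0.166667·107.77 = 41.5.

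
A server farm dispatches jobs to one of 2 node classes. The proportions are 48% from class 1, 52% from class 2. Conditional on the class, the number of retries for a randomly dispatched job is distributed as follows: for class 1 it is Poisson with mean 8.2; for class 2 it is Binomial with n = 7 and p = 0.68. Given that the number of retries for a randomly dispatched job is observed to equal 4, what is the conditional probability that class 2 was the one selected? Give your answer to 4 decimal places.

0.8370

Likelihoods P(X=4 | ·): 1: 0.0517404; 2: 0.245219.
Posterior ∝ prior × likelihood. Numerator for 2: 0.52·0.245219 = 0.127514.
Normalizing constant: 0.48·0.0517404 + 0.52·0.245219 = 0.152349.
P(2 | observation) = 0.127514 / 0.152349 = 0.836984.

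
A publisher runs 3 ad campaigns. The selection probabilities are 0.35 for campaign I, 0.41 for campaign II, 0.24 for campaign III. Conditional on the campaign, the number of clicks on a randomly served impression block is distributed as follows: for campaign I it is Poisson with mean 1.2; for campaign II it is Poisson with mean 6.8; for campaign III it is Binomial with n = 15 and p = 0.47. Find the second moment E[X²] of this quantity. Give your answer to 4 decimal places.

For each component E[X²] = Var + (mean)², giving I: 2.64; II: 53.04; III: 53.439.
Overall E[X²] = 0.35·2.64 + 0.41·53.04 + 0.24·53.439 = 35.4958.

35.4958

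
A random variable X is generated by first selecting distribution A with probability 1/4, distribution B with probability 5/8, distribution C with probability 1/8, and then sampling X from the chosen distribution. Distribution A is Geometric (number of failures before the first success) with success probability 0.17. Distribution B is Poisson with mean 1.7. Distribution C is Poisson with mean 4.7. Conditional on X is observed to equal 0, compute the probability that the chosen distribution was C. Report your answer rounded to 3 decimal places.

Likelihoods P(X=0 | ·): A: 0.17; B: 0.182684; C: 0.00909528.
Posterior ∝ prior × likelihood. Numerator for C: 0.125·0.00909528 = 0.00113691.
Normalizing constant: 0.25·0.17 + 0.625·0.182684 + 0.125·0.00909528 = 0.157814.
P(C | observation) = 0.00113691 / 0.157814 = 0.00720411.

0.007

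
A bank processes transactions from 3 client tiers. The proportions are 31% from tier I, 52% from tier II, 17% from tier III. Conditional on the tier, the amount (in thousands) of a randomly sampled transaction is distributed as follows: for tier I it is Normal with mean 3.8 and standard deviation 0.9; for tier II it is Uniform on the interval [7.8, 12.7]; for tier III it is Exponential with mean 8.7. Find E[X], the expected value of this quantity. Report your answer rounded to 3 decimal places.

7.987

Component means — I: 3.8; II: 10.25; III: 8.7.
E[X] = 0.31·3.8 + 0.52·10.25 + 0.17·8.7 = 7.987.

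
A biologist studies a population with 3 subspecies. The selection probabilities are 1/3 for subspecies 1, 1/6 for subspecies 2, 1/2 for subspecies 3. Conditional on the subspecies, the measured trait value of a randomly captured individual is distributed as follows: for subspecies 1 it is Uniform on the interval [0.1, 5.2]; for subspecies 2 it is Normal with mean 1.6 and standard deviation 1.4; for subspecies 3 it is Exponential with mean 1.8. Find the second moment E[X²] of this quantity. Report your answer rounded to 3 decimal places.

7.057

For each component E[X²] = Var + (mean)², giving 1: 9.19; 2: 4.52; 3: 6.48.
Overall E[X²] = 0.333333·9.19 + 0.166667·4.52 + 0.5·6.48 = 7.05667.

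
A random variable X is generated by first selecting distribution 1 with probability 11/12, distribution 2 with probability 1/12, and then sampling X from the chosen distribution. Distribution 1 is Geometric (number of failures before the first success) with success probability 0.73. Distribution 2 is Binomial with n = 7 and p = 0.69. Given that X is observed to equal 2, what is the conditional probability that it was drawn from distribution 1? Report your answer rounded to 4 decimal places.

Likelihoods P(X=2 | ·): 1: 0.053217; 2: 0.0286237.
Posterior ∝ prior × likelihood. Numerator for 1: 0.916667·0.053217 = 0.0487822.
Normalizing constant: 0.916667·0.053217 + 0.0833333·0.0286237 = 0.0511676.
P(1 | observation) = 0.0487822 / 0.0511676 = 0.953382.

0.9534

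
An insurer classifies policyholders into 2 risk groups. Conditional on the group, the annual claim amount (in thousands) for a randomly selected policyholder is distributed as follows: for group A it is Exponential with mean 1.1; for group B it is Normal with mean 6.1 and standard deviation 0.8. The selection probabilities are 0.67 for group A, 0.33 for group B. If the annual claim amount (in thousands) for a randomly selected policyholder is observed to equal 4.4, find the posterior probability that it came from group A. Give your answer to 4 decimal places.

Likelihoods f(4.4 | ·): A: 0.0166506; B: 0.0521512.
Posterior ∝ prior × likelihood. Numerator for A: 0.67·0.0166506 = 0.0111559.
Normalizing constant: 0.67·0.0166506 + 0.33·0.0521512 = 0.0283658.
P(A | observation) = 0.0111559 / 0.0283658 = 0.393287.

0.3933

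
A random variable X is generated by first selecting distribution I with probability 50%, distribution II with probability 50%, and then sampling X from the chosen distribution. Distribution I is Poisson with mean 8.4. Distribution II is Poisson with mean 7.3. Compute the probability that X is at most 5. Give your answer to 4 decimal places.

0.2107

Conditional on each component, P(X ≤ 5): I: 0.157277; II: 0.264043.
By total probability, P(X ≤ 5) = 0.5·0.157277 + 0.5·0.264043 = 0.21066.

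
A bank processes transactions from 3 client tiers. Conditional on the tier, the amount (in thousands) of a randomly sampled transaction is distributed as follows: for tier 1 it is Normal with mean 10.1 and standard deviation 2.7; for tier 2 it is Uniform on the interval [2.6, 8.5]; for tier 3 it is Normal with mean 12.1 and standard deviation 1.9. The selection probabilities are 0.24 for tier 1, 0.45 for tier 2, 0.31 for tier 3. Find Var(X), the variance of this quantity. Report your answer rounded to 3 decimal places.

12.692

Per component, 1: μ=10.1, E[X²]=109.3; 2: μ=5.55, E[X²]=33.7033; 3: μ=12.1, E[X²]=150.02.
E[X] = 0.24·10.1 + 0.45·5.55 + 0.31·12.1 = 8.6725.
E[X²] = 0.24·109.3 + 0.45·33.7033 + 0.31·150.02 = 87.9047.
Var(X) = E[X²] − (E[X])² = 87.9047 − 75.2123 = 12.6924.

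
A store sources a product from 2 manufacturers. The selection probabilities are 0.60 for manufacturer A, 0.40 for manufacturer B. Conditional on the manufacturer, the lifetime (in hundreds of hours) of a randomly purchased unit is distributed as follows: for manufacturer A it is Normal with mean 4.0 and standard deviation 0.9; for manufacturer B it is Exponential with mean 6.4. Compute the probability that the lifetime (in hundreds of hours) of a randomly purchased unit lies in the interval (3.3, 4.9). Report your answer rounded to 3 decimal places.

Conditional on each manufacturer, P(3.3 < X < 4.9): A: 0.622995; B: 0.132084.
By total probability, P(3.3 < X < 4.9) = 0.6·0.622995 + 0.4·0.132084 = 0.42663.

0.427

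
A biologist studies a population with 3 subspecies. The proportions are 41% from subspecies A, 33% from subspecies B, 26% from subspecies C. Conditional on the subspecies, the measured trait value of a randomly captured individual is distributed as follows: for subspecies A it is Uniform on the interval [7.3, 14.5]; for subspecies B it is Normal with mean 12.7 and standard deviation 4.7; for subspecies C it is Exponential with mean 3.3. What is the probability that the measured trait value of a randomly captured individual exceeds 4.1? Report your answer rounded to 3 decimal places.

Conditional on each subspecies, P(X > 4.1): A: 1; B: 0.966359; C: 0.288684.
By total probability, P(X > 4.1) = 0.41·1 + 0.33·0.966359 + 0.26·0.288684 = 0.803956.

0.804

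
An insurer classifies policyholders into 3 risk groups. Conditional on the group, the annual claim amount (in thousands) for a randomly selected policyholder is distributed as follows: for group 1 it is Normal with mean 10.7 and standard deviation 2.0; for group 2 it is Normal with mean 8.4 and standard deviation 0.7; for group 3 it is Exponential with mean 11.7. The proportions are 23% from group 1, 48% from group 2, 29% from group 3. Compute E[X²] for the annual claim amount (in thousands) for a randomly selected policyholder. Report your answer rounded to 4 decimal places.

For each component E[X²] = Var + (mean)², giving 1: 118.49; 2: 71.05; 3: 273.78.
Overall E[X²] = 0.23·118.49 + 0.48·71.05 + 0.29·273.78 = 140.753.

140.7529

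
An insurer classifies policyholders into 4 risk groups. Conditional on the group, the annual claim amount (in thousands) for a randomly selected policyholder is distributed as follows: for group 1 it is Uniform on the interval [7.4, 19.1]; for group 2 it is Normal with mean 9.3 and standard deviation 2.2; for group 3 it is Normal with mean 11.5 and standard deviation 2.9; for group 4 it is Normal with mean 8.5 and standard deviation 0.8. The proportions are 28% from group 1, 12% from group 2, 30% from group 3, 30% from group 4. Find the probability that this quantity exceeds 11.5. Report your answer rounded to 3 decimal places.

Conditional on each group, P(X > 11.5): 1: 0.649573; 2: 0.158655; 3: 0.5; 4: 8.84173e-05.
By total probability, P(X > 11.5) = 0.28·0.649573 + 0.12·0.158655 + 0.3·0.5 + 0.3·8.84173e-05 = 0.350945.

0.351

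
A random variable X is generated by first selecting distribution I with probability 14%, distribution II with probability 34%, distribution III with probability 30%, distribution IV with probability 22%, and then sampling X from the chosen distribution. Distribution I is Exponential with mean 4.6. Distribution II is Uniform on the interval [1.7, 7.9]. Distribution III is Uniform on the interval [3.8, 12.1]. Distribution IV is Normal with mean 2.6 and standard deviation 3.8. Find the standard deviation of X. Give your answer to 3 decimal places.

3.579

Per component, I: μ=4.6, E[X²]=42.32; II: μ=4.8, E[X²]=26.2433; III: μ=7.95, E[X²]=68.9433; IV: μ=2.6, E[X²]=21.2.
E[X] = 0.14·4.6 + 0.34·4.8 + 0.3·7.95 + 0.22·2.6 = 5.233.
E[X²] = 0.14·42.32 + 0.34·26.2433 + 0.3·68.9433 + 0.22·21.2 = 40.1945.
Var(X) = E[X²] − (E[X])² = 40.1945 − 27.3843 = 12.8102.
SD(X) = √12.8102 = 3.57914.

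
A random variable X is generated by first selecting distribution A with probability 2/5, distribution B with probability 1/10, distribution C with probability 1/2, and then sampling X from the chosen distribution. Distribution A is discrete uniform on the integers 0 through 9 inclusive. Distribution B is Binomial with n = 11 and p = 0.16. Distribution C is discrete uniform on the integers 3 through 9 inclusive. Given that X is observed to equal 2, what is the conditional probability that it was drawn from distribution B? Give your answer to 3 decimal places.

0.423

Likelihoods P(X=2 | ·): A: 0.1; B: 0.293168; C: 0.
Posterior ∝ prior × likelihood. Numerator for B: 0.1·0.293168 = 0.0293168.
Normalizing constant: 0.4·0.1 + 0.1·0.293168 + 0.5·0 = 0.0693168.
P(B | observation) = 0.0293168 / 0.0693168 = 0.422939.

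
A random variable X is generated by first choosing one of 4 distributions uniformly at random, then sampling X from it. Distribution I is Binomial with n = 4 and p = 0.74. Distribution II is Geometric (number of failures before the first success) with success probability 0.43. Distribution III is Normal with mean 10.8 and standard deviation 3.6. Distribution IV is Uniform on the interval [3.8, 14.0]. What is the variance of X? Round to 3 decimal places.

22.006

Per component, I: μ=2.96, E[X²]=9.5312; II: μ=1.32558, E[X²]=4.83991; III: μ=10.8, E[X²]=129.6; IV: μ=8.9, E[X²]=87.88.
E[X] = 0.25·2.96 + 0.25·1.32558 + 0.25·10.8 + 0.25·8.9 = 5.9964.
E[X²] = 0.25·9.5312 + 0.25·4.83991 + 0.25·129.6 + 0.25·87.88 = 57.9628.
Var(X) = E[X²] − (E[X])² = 57.9628 − 35.9568 = 22.006.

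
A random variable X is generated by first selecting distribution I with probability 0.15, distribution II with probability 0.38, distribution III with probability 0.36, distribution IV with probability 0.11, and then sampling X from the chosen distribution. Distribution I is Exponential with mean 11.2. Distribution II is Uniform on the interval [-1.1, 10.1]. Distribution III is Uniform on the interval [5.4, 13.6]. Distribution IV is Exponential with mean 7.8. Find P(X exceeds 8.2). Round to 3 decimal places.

Conditional on each component, P(X > 8.2): I: 0.480877; II: 0.169643; III: 0.658537; IV: 0.349489.
By total probability, P(X > 8.2) = 0.15·0.480877 + 0.38·0.169643 + 0.36·0.658537 + 0.11·0.349489 = 0.412113.

0.412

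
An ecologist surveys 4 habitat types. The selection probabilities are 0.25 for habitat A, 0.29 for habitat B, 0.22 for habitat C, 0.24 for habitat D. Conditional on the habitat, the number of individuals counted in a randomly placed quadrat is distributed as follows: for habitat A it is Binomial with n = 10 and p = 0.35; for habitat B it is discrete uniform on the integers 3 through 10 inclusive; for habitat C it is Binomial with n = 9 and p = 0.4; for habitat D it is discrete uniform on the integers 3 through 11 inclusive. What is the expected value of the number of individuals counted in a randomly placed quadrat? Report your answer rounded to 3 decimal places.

Component means — A: 3.5; B: 6.5; C: 3.6; D: 7.
E[X] = 0.25·3.5 + 0.29·6.5 + 0.22·3.6 + 0.24·7 = 5.232.

5.232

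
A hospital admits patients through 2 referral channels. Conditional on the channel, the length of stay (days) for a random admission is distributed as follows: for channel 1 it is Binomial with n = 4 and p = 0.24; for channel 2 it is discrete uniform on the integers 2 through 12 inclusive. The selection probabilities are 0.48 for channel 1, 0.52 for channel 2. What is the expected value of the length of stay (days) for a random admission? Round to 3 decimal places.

Component means — 1: 0.96; 2: 7.
E[X] = 0.48·0.96 + 0.52·7 = 4.1008.

4.101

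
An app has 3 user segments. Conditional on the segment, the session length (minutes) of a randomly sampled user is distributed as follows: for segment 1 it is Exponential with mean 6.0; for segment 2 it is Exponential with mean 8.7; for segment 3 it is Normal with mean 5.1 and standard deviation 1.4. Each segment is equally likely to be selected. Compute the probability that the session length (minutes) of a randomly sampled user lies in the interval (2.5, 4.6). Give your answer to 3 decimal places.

0.228

Conditional on each segment, P(2.5 < X < 4.6): 1: 0.194682; 2: 0.160895; 3: 0.328847.
By total probability, P(2.5 < X < 4.6) = 0.333333·0.194682 + 0.333333·0.160895 + 0.333333·0.328847 = 0.228141.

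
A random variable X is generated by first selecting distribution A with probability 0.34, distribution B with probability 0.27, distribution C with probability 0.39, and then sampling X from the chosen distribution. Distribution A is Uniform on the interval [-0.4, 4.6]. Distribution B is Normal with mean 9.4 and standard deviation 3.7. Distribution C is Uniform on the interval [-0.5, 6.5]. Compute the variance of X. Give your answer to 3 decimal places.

15.310

Per component, A: μ=2.1, E[X²]=6.49333; B: μ=9.4, E[X²]=102.05; C: μ=3, E[X²]=13.0833.
E[X] = 0.34·2.1 + 0.27·9.4 + 0.39·3 = 4.422.
E[X²] = 0.34·6.49333 + 0.27·102.05 + 0.39·13.0833 = 34.8637.
Var(X) = E[X²] − (E[X])² = 34.8637 − 19.5541 = 15.3096.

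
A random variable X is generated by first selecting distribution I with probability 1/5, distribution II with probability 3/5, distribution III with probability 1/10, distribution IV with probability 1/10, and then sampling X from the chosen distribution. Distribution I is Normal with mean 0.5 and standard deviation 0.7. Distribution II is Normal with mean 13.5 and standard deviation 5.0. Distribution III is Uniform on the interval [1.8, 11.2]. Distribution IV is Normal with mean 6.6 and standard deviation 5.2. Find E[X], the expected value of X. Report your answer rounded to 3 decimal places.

9.510

Component means — I: 0.5; II: 13.5; III: 6.5; IV: 6.6.
E[X] = 0.2·0.5 + 0.6·13.5 + 0.1·6.5 + 0.1·6.6 = 9.51.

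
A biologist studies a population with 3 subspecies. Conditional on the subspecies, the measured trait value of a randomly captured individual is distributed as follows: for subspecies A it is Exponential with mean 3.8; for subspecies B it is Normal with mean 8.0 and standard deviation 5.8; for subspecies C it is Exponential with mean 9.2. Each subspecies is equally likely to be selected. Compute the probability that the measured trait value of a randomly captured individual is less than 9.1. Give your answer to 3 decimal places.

0.704

Conditional on each subspecies, P(X < 9.1): A: 0.908803; B: 0.57521; C: 0.6281.
By total probability, P(X < 9.1) = 0.333333·0.908803 + 0.333333·0.57521 + 0.333333·0.6281 = 0.704038.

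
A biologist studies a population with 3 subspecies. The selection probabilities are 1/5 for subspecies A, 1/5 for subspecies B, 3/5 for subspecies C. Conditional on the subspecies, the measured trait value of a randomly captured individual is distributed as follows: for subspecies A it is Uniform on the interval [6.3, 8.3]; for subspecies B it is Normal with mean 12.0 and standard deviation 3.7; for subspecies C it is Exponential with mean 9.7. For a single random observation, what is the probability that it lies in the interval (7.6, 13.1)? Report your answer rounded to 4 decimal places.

Conditional on each subspecies, P(7.6 < X < 13.1): A: 0.35; B: 0.499698; C: 0.197695.
By total probability, P(7.6 < X < 13.1) = 0.2·0.35 + 0.2·0.499698 + 0.6·0.197695 = 0.288557.

0.2886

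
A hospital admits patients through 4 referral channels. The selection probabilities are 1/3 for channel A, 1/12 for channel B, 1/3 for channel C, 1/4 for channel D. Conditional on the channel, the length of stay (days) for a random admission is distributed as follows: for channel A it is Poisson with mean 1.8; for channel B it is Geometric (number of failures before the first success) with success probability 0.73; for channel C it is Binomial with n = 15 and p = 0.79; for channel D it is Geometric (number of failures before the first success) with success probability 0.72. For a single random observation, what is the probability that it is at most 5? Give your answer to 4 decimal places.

0.6631

Conditional on each channel, P(X ≤ 5): A: 0.989622; B: 0.999613; C: 0.000174507; D: 0.999518.
By total probability, P(X ≤ 5) = 0.333333·0.989622 + 0.0833333·0.999613 + 0.333333·0.000174507 + 0.25·0.999518 = 0.663113.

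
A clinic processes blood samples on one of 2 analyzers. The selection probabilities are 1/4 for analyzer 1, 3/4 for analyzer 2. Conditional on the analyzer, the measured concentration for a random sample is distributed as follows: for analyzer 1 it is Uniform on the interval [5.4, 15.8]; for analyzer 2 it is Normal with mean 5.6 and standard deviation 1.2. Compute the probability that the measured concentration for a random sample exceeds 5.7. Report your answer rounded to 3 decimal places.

0.593

Conditional on each analyzer, P(X > 5.7): 1: 0.971154; 2: 0.466793.
By total probability, P(X > 5.7) = 0.25·0.971154 + 0.75·0.466793 = 0.592883.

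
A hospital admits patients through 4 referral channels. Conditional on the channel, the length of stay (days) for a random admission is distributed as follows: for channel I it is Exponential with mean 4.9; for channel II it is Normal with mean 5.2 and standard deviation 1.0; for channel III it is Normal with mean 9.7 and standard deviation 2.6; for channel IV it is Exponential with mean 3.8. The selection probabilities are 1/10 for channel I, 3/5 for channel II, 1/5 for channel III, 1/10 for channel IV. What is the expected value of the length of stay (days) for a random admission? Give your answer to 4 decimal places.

Component means — I: 4.9; II: 5.2; III: 9.7; IV: 3.8.
E[X] = 0.1·4.9 + 0.6·5.2 + 0.2·9.7 + 0.1·3.8 = 5.93.

5.9300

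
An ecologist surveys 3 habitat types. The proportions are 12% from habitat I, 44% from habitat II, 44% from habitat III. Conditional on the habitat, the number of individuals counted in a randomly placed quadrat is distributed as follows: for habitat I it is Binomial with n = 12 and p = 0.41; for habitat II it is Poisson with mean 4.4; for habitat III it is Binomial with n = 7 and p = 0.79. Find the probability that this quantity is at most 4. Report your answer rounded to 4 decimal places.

0.3646

Conditional on each habitat, P(X ≤ 4): I: 0.410055; II: 0.551184; III: 0.165656.
By total probability, P(X ≤ 4) = 0.12·0.410055 + 0.44·0.551184 + 0.44·0.165656 = 0.364616.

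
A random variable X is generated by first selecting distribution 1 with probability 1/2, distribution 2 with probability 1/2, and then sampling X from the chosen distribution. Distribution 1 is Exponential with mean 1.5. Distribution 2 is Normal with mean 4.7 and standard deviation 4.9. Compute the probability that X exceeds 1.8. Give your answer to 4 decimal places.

0.5121

Conditional on each component, P(X > 1.8): 1: 0.301194; 2: 0.72302.
By total probability, P(X > 1.8) = 0.5·0.301194 + 0.5·0.72302 = 0.512107.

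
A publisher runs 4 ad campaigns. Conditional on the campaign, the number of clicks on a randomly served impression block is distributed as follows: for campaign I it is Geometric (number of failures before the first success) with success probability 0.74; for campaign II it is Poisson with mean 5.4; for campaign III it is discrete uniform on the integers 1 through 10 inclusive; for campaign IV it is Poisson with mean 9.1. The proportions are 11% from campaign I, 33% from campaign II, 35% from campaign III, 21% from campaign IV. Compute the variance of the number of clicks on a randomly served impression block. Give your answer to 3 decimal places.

12.249

Per component, I: μ=0.351351, E[X²]=0.598247; II: μ=5.4, E[X²]=34.56; III: μ=5.5, E[X²]=38.5; IV: μ=9.1, E[X²]=91.91.
E[X] = 0.11·0.351351 + 0.33·5.4 + 0.35·5.5 + 0.21·9.1 = 5.65665.
E[X²] = 0.11·0.598247 + 0.33·34.56 + 0.35·38.5 + 0.21·91.91 = 44.2467.
Var(X) = E[X²] − (E[X])² = 44.2467 − 31.9977 = 12.249.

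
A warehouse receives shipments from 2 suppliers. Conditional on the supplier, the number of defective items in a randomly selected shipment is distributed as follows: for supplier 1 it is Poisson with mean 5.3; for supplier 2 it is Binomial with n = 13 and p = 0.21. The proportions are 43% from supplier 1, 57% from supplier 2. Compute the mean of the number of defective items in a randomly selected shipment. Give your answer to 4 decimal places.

Component means — 1: 5.3; 2: 2.73.
E[X] = 0.43·5.3 + 0.57·2.73 = 3.8351.

3.8351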